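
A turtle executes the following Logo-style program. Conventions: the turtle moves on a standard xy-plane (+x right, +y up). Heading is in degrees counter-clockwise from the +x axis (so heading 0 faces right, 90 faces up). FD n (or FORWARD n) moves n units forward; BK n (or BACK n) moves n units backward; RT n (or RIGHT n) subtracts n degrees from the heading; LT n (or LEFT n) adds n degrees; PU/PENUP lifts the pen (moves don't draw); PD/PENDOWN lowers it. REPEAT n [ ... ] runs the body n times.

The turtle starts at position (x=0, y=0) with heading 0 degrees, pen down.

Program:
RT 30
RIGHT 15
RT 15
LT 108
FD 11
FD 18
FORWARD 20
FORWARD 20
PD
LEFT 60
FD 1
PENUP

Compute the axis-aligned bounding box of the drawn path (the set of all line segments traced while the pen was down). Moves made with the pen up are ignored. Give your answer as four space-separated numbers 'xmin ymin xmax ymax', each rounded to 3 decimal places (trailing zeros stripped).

Answer: 0 0 46.17 52.228

Derivation:
Executing turtle program step by step:
Start: pos=(0,0), heading=0, pen down
RT 30: heading 0 -> 330
RT 15: heading 330 -> 315
RT 15: heading 315 -> 300
LT 108: heading 300 -> 48
FD 11: (0,0) -> (7.36,8.175) [heading=48, draw]
FD 18: (7.36,8.175) -> (19.405,21.551) [heading=48, draw]
FD 20: (19.405,21.551) -> (32.787,36.414) [heading=48, draw]
FD 20: (32.787,36.414) -> (46.17,51.277) [heading=48, draw]
PD: pen down
LT 60: heading 48 -> 108
FD 1: (46.17,51.277) -> (45.861,52.228) [heading=108, draw]
PU: pen up
Final: pos=(45.861,52.228), heading=108, 5 segment(s) drawn

Segment endpoints: x in {0, 7.36, 19.405, 32.787, 45.861, 46.17}, y in {0, 8.175, 21.551, 36.414, 51.277, 52.228}
xmin=0, ymin=0, xmax=46.17, ymax=52.228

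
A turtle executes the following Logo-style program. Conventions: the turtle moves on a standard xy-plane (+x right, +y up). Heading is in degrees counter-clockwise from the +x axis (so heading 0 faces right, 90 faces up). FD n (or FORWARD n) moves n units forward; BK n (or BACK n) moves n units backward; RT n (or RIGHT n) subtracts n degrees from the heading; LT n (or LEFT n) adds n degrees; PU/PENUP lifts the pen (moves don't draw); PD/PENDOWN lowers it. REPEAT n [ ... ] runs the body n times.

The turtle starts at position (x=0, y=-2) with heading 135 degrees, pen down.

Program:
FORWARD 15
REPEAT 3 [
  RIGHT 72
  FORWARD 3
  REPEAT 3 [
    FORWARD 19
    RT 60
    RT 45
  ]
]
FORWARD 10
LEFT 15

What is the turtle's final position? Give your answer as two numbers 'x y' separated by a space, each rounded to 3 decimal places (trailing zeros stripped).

Executing turtle program step by step:
Start: pos=(0,-2), heading=135, pen down
FD 15: (0,-2) -> (-10.607,8.607) [heading=135, draw]
REPEAT 3 [
  -- iteration 1/3 --
  RT 72: heading 135 -> 63
  FD 3: (-10.607,8.607) -> (-9.245,11.28) [heading=63, draw]
  REPEAT 3 [
    -- iteration 1/3 --
    FD 19: (-9.245,11.28) -> (-0.619,28.209) [heading=63, draw]
    RT 60: heading 63 -> 3
    RT 45: heading 3 -> 318
    -- iteration 2/3 --
    FD 19: (-0.619,28.209) -> (13.501,15.495) [heading=318, draw]
    RT 60: heading 318 -> 258
    RT 45: heading 258 -> 213
    -- iteration 3/3 --
    FD 19: (13.501,15.495) -> (-2.434,5.147) [heading=213, draw]
    RT 60: heading 213 -> 153
    RT 45: heading 153 -> 108
  ]
  -- iteration 2/3 --
  RT 72: heading 108 -> 36
  FD 3: (-2.434,5.147) -> (-0.007,6.91) [heading=36, draw]
  REPEAT 3 [
    -- iteration 1/3 --
    FD 19: (-0.007,6.91) -> (15.365,18.078) [heading=36, draw]
    RT 60: heading 36 -> 336
    RT 45: heading 336 -> 291
    -- iteration 2/3 --
    FD 19: (15.365,18.078) -> (22.174,0.34) [heading=291, draw]
    RT 60: heading 291 -> 231
    RT 45: heading 231 -> 186
    -- iteration 3/3 --
    FD 19: (22.174,0.34) -> (3.278,-1.646) [heading=186, draw]
    RT 60: heading 186 -> 126
    RT 45: heading 126 -> 81
  ]
  -- iteration 3/3 --
  RT 72: heading 81 -> 9
  FD 3: (3.278,-1.646) -> (6.241,-1.176) [heading=9, draw]
  REPEAT 3 [
    -- iteration 1/3 --
    FD 19: (6.241,-1.176) -> (25.007,1.796) [heading=9, draw]
    RT 60: heading 9 -> 309
    RT 45: heading 309 -> 264
    -- iteration 2/3 --
    FD 19: (25.007,1.796) -> (23.021,-17.1) [heading=264, draw]
    RT 60: heading 264 -> 204
    RT 45: heading 204 -> 159
    -- iteration 3/3 --
    FD 19: (23.021,-17.1) -> (5.283,-10.291) [heading=159, draw]
    RT 60: heading 159 -> 99
    RT 45: heading 99 -> 54
  ]
]
FD 10: (5.283,-10.291) -> (11.161,-2.201) [heading=54, draw]
LT 15: heading 54 -> 69
Final: pos=(11.161,-2.201), heading=69, 14 segment(s) drawn

Answer: 11.161 -2.201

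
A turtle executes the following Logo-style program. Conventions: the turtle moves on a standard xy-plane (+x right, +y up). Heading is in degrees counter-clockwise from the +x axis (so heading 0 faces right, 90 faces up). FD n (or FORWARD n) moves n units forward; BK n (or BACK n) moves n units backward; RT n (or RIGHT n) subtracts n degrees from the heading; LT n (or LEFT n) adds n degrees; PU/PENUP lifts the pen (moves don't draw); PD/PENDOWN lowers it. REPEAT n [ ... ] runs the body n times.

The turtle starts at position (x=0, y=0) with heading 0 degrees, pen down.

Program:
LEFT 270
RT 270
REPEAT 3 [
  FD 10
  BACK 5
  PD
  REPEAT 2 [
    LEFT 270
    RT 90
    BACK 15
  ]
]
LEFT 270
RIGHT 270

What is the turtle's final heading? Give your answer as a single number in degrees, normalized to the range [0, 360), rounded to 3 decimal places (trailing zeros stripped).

Answer: 0

Derivation:
Executing turtle program step by step:
Start: pos=(0,0), heading=0, pen down
LT 270: heading 0 -> 270
RT 270: heading 270 -> 0
REPEAT 3 [
  -- iteration 1/3 --
  FD 10: (0,0) -> (10,0) [heading=0, draw]
  BK 5: (10,0) -> (5,0) [heading=0, draw]
  PD: pen down
  REPEAT 2 [
    -- iteration 1/2 --
    LT 270: heading 0 -> 270
    RT 90: heading 270 -> 180
    BK 15: (5,0) -> (20,0) [heading=180, draw]
    -- iteration 2/2 --
    LT 270: heading 180 -> 90
    RT 90: heading 90 -> 0
    BK 15: (20,0) -> (5,0) [heading=0, draw]
  ]
  -- iteration 2/3 --
  FD 10: (5,0) -> (15,0) [heading=0, draw]
  BK 5: (15,0) -> (10,0) [heading=0, draw]
  PD: pen down
  REPEAT 2 [
    -- iteration 1/2 --
    LT 270: heading 0 -> 270
    RT 90: heading 270 -> 180
    BK 15: (10,0) -> (25,0) [heading=180, draw]
    -- iteration 2/2 --
    LT 270: heading 180 -> 90
    RT 90: heading 90 -> 0
    BK 15: (25,0) -> (10,0) [heading=0, draw]
  ]
  -- iteration 3/3 --
  FD 10: (10,0) -> (20,0) [heading=0, draw]
  BK 5: (20,0) -> (15,0) [heading=0, draw]
  PD: pen down
  REPEAT 2 [
    -- iteration 1/2 --
    LT 270: heading 0 -> 270
    RT 90: heading 270 -> 180
    BK 15: (15,0) -> (30,0) [heading=180, draw]
    -- iteration 2/2 --
    LT 270: heading 180 -> 90
    RT 90: heading 90 -> 0
    BK 15: (30,0) -> (15,0) [heading=0, draw]
  ]
]
LT 270: heading 0 -> 270
RT 270: heading 270 -> 0
Final: pos=(15,0), heading=0, 12 segment(s) drawn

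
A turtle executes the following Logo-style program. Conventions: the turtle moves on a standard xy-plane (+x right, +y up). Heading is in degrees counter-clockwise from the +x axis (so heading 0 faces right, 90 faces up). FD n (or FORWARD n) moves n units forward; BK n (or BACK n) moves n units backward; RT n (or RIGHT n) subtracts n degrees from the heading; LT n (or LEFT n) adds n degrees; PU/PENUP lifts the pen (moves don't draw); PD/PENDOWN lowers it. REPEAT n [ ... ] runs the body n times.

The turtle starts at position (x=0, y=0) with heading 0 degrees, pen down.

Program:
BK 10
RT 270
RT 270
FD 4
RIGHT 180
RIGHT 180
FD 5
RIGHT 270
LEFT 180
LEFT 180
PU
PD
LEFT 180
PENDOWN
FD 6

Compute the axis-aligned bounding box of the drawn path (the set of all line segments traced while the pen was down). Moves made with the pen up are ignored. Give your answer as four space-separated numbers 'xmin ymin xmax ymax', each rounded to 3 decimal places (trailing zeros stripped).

Answer: -19 0 0 6

Derivation:
Executing turtle program step by step:
Start: pos=(0,0), heading=0, pen down
BK 10: (0,0) -> (-10,0) [heading=0, draw]
RT 270: heading 0 -> 90
RT 270: heading 90 -> 180
FD 4: (-10,0) -> (-14,0) [heading=180, draw]
RT 180: heading 180 -> 0
RT 180: heading 0 -> 180
FD 5: (-14,0) -> (-19,0) [heading=180, draw]
RT 270: heading 180 -> 270
LT 180: heading 270 -> 90
LT 180: heading 90 -> 270
PU: pen up
PD: pen down
LT 180: heading 270 -> 90
PD: pen down
FD 6: (-19,0) -> (-19,6) [heading=90, draw]
Final: pos=(-19,6), heading=90, 4 segment(s) drawn

Segment endpoints: x in {-19, -19, -14, -10, 0}, y in {0, 0, 0, 6}
xmin=-19, ymin=0, xmax=0, ymax=6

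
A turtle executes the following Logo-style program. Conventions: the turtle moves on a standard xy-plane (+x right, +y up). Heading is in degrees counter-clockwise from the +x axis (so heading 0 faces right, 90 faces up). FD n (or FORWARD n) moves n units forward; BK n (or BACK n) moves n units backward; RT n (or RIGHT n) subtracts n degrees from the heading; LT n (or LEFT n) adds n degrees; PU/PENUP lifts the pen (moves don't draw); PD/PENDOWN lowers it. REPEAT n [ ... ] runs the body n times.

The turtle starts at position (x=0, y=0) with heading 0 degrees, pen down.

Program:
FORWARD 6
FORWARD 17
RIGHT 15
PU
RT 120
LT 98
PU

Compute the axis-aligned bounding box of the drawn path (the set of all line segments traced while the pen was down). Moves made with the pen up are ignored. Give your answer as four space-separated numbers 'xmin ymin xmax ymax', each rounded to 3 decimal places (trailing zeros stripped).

Answer: 0 0 23 0

Derivation:
Executing turtle program step by step:
Start: pos=(0,0), heading=0, pen down
FD 6: (0,0) -> (6,0) [heading=0, draw]
FD 17: (6,0) -> (23,0) [heading=0, draw]
RT 15: heading 0 -> 345
PU: pen up
RT 120: heading 345 -> 225
LT 98: heading 225 -> 323
PU: pen up
Final: pos=(23,0), heading=323, 2 segment(s) drawn

Segment endpoints: x in {0, 6, 23}, y in {0}
xmin=0, ymin=0, xmax=23, ymax=0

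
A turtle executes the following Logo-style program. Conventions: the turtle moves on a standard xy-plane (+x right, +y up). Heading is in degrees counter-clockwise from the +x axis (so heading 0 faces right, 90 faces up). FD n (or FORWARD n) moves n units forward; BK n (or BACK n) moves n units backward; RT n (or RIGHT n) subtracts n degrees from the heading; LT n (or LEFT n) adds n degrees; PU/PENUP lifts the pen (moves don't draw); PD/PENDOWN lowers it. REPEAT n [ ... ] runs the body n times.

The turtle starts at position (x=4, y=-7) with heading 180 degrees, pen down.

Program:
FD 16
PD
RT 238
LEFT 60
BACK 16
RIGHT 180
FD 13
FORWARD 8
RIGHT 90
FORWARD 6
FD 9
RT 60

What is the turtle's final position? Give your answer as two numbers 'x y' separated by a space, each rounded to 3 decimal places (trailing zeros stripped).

Answer: -49.501 6.7

Derivation:
Executing turtle program step by step:
Start: pos=(4,-7), heading=180, pen down
FD 16: (4,-7) -> (-12,-7) [heading=180, draw]
PD: pen down
RT 238: heading 180 -> 302
LT 60: heading 302 -> 2
BK 16: (-12,-7) -> (-27.99,-7.558) [heading=2, draw]
RT 180: heading 2 -> 182
FD 13: (-27.99,-7.558) -> (-40.982,-8.012) [heading=182, draw]
FD 8: (-40.982,-8.012) -> (-48.977,-8.291) [heading=182, draw]
RT 90: heading 182 -> 92
FD 6: (-48.977,-8.291) -> (-49.187,-2.295) [heading=92, draw]
FD 9: (-49.187,-2.295) -> (-49.501,6.7) [heading=92, draw]
RT 60: heading 92 -> 32
Final: pos=(-49.501,6.7), heading=32, 6 segment(s) drawn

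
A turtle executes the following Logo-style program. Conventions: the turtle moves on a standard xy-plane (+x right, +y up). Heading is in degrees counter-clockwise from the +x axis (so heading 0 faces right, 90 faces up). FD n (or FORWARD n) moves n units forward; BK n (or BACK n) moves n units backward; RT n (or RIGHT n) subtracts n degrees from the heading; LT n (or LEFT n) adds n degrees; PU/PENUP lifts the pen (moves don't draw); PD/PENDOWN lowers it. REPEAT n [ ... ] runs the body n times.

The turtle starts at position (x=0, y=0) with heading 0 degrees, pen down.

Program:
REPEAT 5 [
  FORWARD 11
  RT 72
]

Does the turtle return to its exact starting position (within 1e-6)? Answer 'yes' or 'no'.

Executing turtle program step by step:
Start: pos=(0,0), heading=0, pen down
REPEAT 5 [
  -- iteration 1/5 --
  FD 11: (0,0) -> (11,0) [heading=0, draw]
  RT 72: heading 0 -> 288
  -- iteration 2/5 --
  FD 11: (11,0) -> (14.399,-10.462) [heading=288, draw]
  RT 72: heading 288 -> 216
  -- iteration 3/5 --
  FD 11: (14.399,-10.462) -> (5.5,-16.927) [heading=216, draw]
  RT 72: heading 216 -> 144
  -- iteration 4/5 --
  FD 11: (5.5,-16.927) -> (-3.399,-10.462) [heading=144, draw]
  RT 72: heading 144 -> 72
  -- iteration 5/5 --
  FD 11: (-3.399,-10.462) -> (0,0) [heading=72, draw]
  RT 72: heading 72 -> 0
]
Final: pos=(0,0), heading=0, 5 segment(s) drawn

Start position: (0, 0)
Final position: (0, 0)
Distance = 0; < 1e-6 -> CLOSED

Answer: yes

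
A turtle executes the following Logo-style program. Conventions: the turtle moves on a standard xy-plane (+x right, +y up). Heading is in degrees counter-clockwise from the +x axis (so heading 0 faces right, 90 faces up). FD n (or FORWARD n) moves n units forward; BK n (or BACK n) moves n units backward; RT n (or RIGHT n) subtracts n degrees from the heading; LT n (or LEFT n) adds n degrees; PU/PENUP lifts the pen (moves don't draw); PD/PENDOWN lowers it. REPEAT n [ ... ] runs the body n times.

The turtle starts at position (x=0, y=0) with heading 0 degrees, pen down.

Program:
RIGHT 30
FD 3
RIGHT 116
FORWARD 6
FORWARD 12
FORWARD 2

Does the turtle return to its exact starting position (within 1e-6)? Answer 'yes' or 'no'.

Executing turtle program step by step:
Start: pos=(0,0), heading=0, pen down
RT 30: heading 0 -> 330
FD 3: (0,0) -> (2.598,-1.5) [heading=330, draw]
RT 116: heading 330 -> 214
FD 6: (2.598,-1.5) -> (-2.376,-4.855) [heading=214, draw]
FD 12: (-2.376,-4.855) -> (-12.325,-11.565) [heading=214, draw]
FD 2: (-12.325,-11.565) -> (-13.983,-12.684) [heading=214, draw]
Final: pos=(-13.983,-12.684), heading=214, 4 segment(s) drawn

Start position: (0, 0)
Final position: (-13.983, -12.684)
Distance = 18.878; >= 1e-6 -> NOT closed

Answer: no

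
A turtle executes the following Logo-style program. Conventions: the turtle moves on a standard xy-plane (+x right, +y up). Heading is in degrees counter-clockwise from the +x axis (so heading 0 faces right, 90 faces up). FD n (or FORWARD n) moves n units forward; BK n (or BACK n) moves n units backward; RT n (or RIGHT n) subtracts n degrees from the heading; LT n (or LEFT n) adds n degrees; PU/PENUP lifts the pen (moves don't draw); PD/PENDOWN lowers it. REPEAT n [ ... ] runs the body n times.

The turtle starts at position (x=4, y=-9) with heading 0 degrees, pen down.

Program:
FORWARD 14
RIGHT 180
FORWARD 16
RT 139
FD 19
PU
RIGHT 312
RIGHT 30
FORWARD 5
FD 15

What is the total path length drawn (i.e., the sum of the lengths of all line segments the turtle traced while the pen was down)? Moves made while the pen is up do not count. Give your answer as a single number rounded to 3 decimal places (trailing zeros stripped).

Executing turtle program step by step:
Start: pos=(4,-9), heading=0, pen down
FD 14: (4,-9) -> (18,-9) [heading=0, draw]
RT 180: heading 0 -> 180
FD 16: (18,-9) -> (2,-9) [heading=180, draw]
RT 139: heading 180 -> 41
FD 19: (2,-9) -> (16.339,3.465) [heading=41, draw]
PU: pen up
RT 312: heading 41 -> 89
RT 30: heading 89 -> 59
FD 5: (16.339,3.465) -> (18.915,7.751) [heading=59, move]
FD 15: (18.915,7.751) -> (26.64,20.608) [heading=59, move]
Final: pos=(26.64,20.608), heading=59, 3 segment(s) drawn

Segment lengths:
  seg 1: (4,-9) -> (18,-9), length = 14
  seg 2: (18,-9) -> (2,-9), length = 16
  seg 3: (2,-9) -> (16.339,3.465), length = 19
Total = 49

Answer: 49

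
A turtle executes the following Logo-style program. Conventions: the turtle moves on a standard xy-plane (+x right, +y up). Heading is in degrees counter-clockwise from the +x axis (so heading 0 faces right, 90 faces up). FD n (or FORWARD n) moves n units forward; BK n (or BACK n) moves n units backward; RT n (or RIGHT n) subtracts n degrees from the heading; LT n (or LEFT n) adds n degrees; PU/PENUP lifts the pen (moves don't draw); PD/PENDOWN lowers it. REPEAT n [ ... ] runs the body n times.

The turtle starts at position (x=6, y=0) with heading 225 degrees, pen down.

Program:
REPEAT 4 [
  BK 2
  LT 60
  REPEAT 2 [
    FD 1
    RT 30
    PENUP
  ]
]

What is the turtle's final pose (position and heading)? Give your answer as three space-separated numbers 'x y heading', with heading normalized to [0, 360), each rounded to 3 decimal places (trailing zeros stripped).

Executing turtle program step by step:
Start: pos=(6,0), heading=225, pen down
REPEAT 4 [
  -- iteration 1/4 --
  BK 2: (6,0) -> (7.414,1.414) [heading=225, draw]
  LT 60: heading 225 -> 285
  REPEAT 2 [
    -- iteration 1/2 --
    FD 1: (7.414,1.414) -> (7.673,0.448) [heading=285, draw]
    RT 30: heading 285 -> 255
    PU: pen up
    -- iteration 2/2 --
    FD 1: (7.673,0.448) -> (7.414,-0.518) [heading=255, move]
    RT 30: heading 255 -> 225
    PU: pen up
  ]
  -- iteration 2/4 --
  BK 2: (7.414,-0.518) -> (8.828,0.897) [heading=225, move]
  LT 60: heading 225 -> 285
  REPEAT 2 [
    -- iteration 1/2 --
    FD 1: (8.828,0.897) -> (9.087,-0.069) [heading=285, move]
    RT 30: heading 285 -> 255
    PU: pen up
    -- iteration 2/2 --
    FD 1: (9.087,-0.069) -> (8.828,-1.035) [heading=255, move]
    RT 30: heading 255 -> 225
    PU: pen up
  ]
  -- iteration 3/4 --
  BK 2: (8.828,-1.035) -> (10.243,0.379) [heading=225, move]
  LT 60: heading 225 -> 285
  REPEAT 2 [
    -- iteration 1/2 --
    FD 1: (10.243,0.379) -> (10.501,-0.587) [heading=285, move]
    RT 30: heading 285 -> 255
    PU: pen up
    -- iteration 2/2 --
    FD 1: (10.501,-0.587) -> (10.243,-1.553) [heading=255, move]
    RT 30: heading 255 -> 225
    PU: pen up
  ]
  -- iteration 4/4 --
  BK 2: (10.243,-1.553) -> (11.657,-0.139) [heading=225, move]
  LT 60: heading 225 -> 285
  REPEAT 2 [
    -- iteration 1/2 --
    FD 1: (11.657,-0.139) -> (11.916,-1.105) [heading=285, move]
    RT 30: heading 285 -> 255
    PU: pen up
    -- iteration 2/2 --
    FD 1: (11.916,-1.105) -> (11.657,-2.071) [heading=255, move]
    RT 30: heading 255 -> 225
    PU: pen up
  ]
]
Final: pos=(11.657,-2.071), heading=225, 2 segment(s) drawn

Answer: 11.657 -2.071 225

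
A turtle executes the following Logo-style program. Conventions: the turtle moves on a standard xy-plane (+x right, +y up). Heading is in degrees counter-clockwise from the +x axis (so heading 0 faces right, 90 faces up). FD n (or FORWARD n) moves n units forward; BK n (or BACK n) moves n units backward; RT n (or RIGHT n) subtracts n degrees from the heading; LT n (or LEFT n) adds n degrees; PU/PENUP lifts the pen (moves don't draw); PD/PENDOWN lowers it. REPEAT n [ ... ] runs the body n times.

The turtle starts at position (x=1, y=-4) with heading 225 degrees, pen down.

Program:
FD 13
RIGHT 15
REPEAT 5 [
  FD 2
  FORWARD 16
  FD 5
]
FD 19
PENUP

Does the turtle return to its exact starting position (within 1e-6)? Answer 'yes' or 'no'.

Executing turtle program step by step:
Start: pos=(1,-4), heading=225, pen down
FD 13: (1,-4) -> (-8.192,-13.192) [heading=225, draw]
RT 15: heading 225 -> 210
REPEAT 5 [
  -- iteration 1/5 --
  FD 2: (-8.192,-13.192) -> (-9.924,-14.192) [heading=210, draw]
  FD 16: (-9.924,-14.192) -> (-23.781,-22.192) [heading=210, draw]
  FD 5: (-23.781,-22.192) -> (-28.111,-24.692) [heading=210, draw]
  -- iteration 2/5 --
  FD 2: (-28.111,-24.692) -> (-29.843,-25.692) [heading=210, draw]
  FD 16: (-29.843,-25.692) -> (-43.699,-33.692) [heading=210, draw]
  FD 5: (-43.699,-33.692) -> (-48.03,-36.192) [heading=210, draw]
  -- iteration 3/5 --
  FD 2: (-48.03,-36.192) -> (-49.762,-37.192) [heading=210, draw]
  FD 16: (-49.762,-37.192) -> (-63.618,-45.192) [heading=210, draw]
  FD 5: (-63.618,-45.192) -> (-67.948,-47.692) [heading=210, draw]
  -- iteration 4/5 --
  FD 2: (-67.948,-47.692) -> (-69.68,-48.692) [heading=210, draw]
  FD 16: (-69.68,-48.692) -> (-83.537,-56.692) [heading=210, draw]
  FD 5: (-83.537,-56.692) -> (-87.867,-59.192) [heading=210, draw]
  -- iteration 5/5 --
  FD 2: (-87.867,-59.192) -> (-89.599,-60.192) [heading=210, draw]
  FD 16: (-89.599,-60.192) -> (-103.455,-68.192) [heading=210, draw]
  FD 5: (-103.455,-68.192) -> (-107.785,-70.692) [heading=210, draw]
]
FD 19: (-107.785,-70.692) -> (-124.24,-80.192) [heading=210, draw]
PU: pen up
Final: pos=(-124.24,-80.192), heading=210, 17 segment(s) drawn

Start position: (1, -4)
Final position: (-124.24, -80.192)
Distance = 146.596; >= 1e-6 -> NOT closed

Answer: no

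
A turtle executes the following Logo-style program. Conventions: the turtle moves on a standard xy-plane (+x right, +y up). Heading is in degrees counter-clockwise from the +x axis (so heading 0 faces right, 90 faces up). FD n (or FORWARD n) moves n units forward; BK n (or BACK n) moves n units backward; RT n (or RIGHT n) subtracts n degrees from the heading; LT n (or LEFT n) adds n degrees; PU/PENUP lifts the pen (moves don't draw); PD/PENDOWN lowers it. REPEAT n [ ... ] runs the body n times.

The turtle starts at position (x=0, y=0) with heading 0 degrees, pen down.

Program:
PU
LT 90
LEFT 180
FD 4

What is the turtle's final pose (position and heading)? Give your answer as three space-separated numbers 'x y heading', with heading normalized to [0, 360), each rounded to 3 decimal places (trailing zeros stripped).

Executing turtle program step by step:
Start: pos=(0,0), heading=0, pen down
PU: pen up
LT 90: heading 0 -> 90
LT 180: heading 90 -> 270
FD 4: (0,0) -> (0,-4) [heading=270, move]
Final: pos=(0,-4), heading=270, 0 segment(s) drawn

Answer: 0 -4 270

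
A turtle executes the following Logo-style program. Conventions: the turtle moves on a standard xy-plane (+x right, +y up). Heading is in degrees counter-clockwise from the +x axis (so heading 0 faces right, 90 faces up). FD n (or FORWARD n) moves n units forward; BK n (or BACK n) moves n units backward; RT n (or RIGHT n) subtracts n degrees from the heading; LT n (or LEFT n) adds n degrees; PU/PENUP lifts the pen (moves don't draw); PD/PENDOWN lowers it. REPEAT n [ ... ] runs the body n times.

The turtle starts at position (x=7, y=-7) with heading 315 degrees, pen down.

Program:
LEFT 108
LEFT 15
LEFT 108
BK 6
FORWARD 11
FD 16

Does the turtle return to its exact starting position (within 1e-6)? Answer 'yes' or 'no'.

Answer: no

Derivation:
Executing turtle program step by step:
Start: pos=(7,-7), heading=315, pen down
LT 108: heading 315 -> 63
LT 15: heading 63 -> 78
LT 108: heading 78 -> 186
BK 6: (7,-7) -> (12.967,-6.373) [heading=186, draw]
FD 11: (12.967,-6.373) -> (2.027,-7.523) [heading=186, draw]
FD 16: (2.027,-7.523) -> (-13.885,-9.195) [heading=186, draw]
Final: pos=(-13.885,-9.195), heading=186, 3 segment(s) drawn

Start position: (7, -7)
Final position: (-13.885, -9.195)
Distance = 21; >= 1e-6 -> NOT closed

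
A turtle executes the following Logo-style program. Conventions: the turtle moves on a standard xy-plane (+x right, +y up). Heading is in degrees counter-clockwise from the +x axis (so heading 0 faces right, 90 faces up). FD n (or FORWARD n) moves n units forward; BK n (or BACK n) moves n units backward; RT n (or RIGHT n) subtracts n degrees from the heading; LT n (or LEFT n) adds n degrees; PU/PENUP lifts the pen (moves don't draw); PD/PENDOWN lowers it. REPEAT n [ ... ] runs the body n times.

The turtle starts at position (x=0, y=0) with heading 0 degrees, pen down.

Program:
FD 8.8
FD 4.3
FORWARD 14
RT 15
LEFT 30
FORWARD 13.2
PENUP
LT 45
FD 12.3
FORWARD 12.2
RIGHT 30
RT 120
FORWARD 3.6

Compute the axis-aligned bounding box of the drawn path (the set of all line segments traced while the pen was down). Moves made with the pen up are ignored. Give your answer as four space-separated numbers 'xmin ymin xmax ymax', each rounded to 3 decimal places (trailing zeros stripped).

Executing turtle program step by step:
Start: pos=(0,0), heading=0, pen down
FD 8.8: (0,0) -> (8.8,0) [heading=0, draw]
FD 4.3: (8.8,0) -> (13.1,0) [heading=0, draw]
FD 14: (13.1,0) -> (27.1,0) [heading=0, draw]
RT 15: heading 0 -> 345
LT 30: heading 345 -> 15
FD 13.2: (27.1,0) -> (39.85,3.416) [heading=15, draw]
PU: pen up
LT 45: heading 15 -> 60
FD 12.3: (39.85,3.416) -> (46,14.069) [heading=60, move]
FD 12.2: (46,14.069) -> (52.1,24.634) [heading=60, move]
RT 30: heading 60 -> 30
RT 120: heading 30 -> 270
FD 3.6: (52.1,24.634) -> (52.1,21.034) [heading=270, move]
Final: pos=(52.1,21.034), heading=270, 4 segment(s) drawn

Segment endpoints: x in {0, 8.8, 13.1, 27.1, 39.85}, y in {0, 3.416}
xmin=0, ymin=0, xmax=39.85, ymax=3.416

Answer: 0 0 39.85 3.416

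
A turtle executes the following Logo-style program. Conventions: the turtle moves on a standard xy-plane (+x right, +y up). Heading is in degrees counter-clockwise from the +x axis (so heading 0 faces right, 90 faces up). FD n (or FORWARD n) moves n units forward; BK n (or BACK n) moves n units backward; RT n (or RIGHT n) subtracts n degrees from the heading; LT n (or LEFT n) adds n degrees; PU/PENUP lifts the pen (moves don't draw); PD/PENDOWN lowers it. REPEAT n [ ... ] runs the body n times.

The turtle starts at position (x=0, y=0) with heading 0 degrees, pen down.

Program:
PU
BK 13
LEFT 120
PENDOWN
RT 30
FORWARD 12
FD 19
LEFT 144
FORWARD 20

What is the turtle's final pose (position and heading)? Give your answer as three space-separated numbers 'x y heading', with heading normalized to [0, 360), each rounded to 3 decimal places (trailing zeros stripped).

Executing turtle program step by step:
Start: pos=(0,0), heading=0, pen down
PU: pen up
BK 13: (0,0) -> (-13,0) [heading=0, move]
LT 120: heading 0 -> 120
PD: pen down
RT 30: heading 120 -> 90
FD 12: (-13,0) -> (-13,12) [heading=90, draw]
FD 19: (-13,12) -> (-13,31) [heading=90, draw]
LT 144: heading 90 -> 234
FD 20: (-13,31) -> (-24.756,14.82) [heading=234, draw]
Final: pos=(-24.756,14.82), heading=234, 3 segment(s) drawn

Answer: -24.756 14.82 234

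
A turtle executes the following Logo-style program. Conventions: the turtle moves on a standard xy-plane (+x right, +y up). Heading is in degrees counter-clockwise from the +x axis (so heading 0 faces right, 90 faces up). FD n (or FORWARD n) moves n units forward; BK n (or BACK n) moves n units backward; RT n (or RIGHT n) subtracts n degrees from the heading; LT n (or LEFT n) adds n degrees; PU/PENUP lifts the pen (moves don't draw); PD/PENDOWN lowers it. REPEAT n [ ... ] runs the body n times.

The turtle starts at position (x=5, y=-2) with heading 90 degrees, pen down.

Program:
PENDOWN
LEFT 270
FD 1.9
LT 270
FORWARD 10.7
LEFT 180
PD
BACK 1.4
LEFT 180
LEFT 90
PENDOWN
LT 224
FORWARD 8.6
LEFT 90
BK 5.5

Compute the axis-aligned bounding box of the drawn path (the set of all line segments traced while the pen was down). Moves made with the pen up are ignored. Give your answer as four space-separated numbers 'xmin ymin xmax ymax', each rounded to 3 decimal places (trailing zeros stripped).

Executing turtle program step by step:
Start: pos=(5,-2), heading=90, pen down
PD: pen down
LT 270: heading 90 -> 0
FD 1.9: (5,-2) -> (6.9,-2) [heading=0, draw]
LT 270: heading 0 -> 270
FD 10.7: (6.9,-2) -> (6.9,-12.7) [heading=270, draw]
LT 180: heading 270 -> 90
PD: pen down
BK 1.4: (6.9,-12.7) -> (6.9,-14.1) [heading=90, draw]
LT 180: heading 90 -> 270
LT 90: heading 270 -> 0
PD: pen down
LT 224: heading 0 -> 224
FD 8.6: (6.9,-14.1) -> (0.714,-20.074) [heading=224, draw]
LT 90: heading 224 -> 314
BK 5.5: (0.714,-20.074) -> (-3.107,-16.118) [heading=314, draw]
Final: pos=(-3.107,-16.118), heading=314, 5 segment(s) drawn

Segment endpoints: x in {-3.107, 0.714, 5, 6.9, 6.9, 6.9}, y in {-20.074, -16.118, -14.1, -12.7, -2, -2}
xmin=-3.107, ymin=-20.074, xmax=6.9, ymax=-2

Answer: -3.107 -20.074 6.9 -2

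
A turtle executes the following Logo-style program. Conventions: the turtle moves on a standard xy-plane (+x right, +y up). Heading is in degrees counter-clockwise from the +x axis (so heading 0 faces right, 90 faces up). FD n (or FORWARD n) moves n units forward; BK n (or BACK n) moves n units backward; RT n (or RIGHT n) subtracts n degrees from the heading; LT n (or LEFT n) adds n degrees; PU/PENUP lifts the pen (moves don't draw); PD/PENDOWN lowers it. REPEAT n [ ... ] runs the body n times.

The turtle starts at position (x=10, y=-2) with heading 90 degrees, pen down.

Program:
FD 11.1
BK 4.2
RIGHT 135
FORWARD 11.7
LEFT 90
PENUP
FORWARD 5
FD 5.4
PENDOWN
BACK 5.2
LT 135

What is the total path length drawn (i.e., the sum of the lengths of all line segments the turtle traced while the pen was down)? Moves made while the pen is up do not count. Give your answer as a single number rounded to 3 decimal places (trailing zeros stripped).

Answer: 32.2

Derivation:
Executing turtle program step by step:
Start: pos=(10,-2), heading=90, pen down
FD 11.1: (10,-2) -> (10,9.1) [heading=90, draw]
BK 4.2: (10,9.1) -> (10,4.9) [heading=90, draw]
RT 135: heading 90 -> 315
FD 11.7: (10,4.9) -> (18.273,-3.373) [heading=315, draw]
LT 90: heading 315 -> 45
PU: pen up
FD 5: (18.273,-3.373) -> (21.809,0.162) [heading=45, move]
FD 5.4: (21.809,0.162) -> (25.627,3.981) [heading=45, move]
PD: pen down
BK 5.2: (25.627,3.981) -> (21.95,0.304) [heading=45, draw]
LT 135: heading 45 -> 180
Final: pos=(21.95,0.304), heading=180, 4 segment(s) drawn

Segment lengths:
  seg 1: (10,-2) -> (10,9.1), length = 11.1
  seg 2: (10,9.1) -> (10,4.9), length = 4.2
  seg 3: (10,4.9) -> (18.273,-3.373), length = 11.7
  seg 4: (25.627,3.981) -> (21.95,0.304), length = 5.2
Total = 32.2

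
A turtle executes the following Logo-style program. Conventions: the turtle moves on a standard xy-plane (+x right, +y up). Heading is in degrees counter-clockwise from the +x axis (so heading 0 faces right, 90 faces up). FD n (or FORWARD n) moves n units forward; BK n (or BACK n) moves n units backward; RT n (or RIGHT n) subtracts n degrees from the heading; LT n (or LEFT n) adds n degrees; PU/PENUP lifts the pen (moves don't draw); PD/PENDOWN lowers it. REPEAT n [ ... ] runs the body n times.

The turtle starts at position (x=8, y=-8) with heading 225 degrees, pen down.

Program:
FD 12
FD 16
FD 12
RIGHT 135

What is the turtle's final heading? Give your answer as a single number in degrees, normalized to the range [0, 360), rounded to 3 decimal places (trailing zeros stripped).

Answer: 90

Derivation:
Executing turtle program step by step:
Start: pos=(8,-8), heading=225, pen down
FD 12: (8,-8) -> (-0.485,-16.485) [heading=225, draw]
FD 16: (-0.485,-16.485) -> (-11.799,-27.799) [heading=225, draw]
FD 12: (-11.799,-27.799) -> (-20.284,-36.284) [heading=225, draw]
RT 135: heading 225 -> 90
Final: pos=(-20.284,-36.284), heading=90, 3 segment(s) drawn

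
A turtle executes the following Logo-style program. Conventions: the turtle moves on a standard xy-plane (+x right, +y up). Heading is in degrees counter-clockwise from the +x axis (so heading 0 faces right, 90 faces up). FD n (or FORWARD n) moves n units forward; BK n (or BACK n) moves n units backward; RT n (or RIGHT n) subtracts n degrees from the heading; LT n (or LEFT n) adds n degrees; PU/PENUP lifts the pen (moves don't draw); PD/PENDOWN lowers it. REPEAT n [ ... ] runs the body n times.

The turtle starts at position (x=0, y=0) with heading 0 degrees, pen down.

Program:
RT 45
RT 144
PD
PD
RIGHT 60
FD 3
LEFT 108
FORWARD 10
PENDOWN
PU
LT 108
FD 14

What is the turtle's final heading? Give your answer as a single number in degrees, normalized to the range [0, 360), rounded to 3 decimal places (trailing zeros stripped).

Executing turtle program step by step:
Start: pos=(0,0), heading=0, pen down
RT 45: heading 0 -> 315
RT 144: heading 315 -> 171
PD: pen down
PD: pen down
RT 60: heading 171 -> 111
FD 3: (0,0) -> (-1.075,2.801) [heading=111, draw]
LT 108: heading 111 -> 219
FD 10: (-1.075,2.801) -> (-8.847,-3.492) [heading=219, draw]
PD: pen down
PU: pen up
LT 108: heading 219 -> 327
FD 14: (-8.847,-3.492) -> (2.895,-11.117) [heading=327, move]
Final: pos=(2.895,-11.117), heading=327, 2 segment(s) drawn

Answer: 327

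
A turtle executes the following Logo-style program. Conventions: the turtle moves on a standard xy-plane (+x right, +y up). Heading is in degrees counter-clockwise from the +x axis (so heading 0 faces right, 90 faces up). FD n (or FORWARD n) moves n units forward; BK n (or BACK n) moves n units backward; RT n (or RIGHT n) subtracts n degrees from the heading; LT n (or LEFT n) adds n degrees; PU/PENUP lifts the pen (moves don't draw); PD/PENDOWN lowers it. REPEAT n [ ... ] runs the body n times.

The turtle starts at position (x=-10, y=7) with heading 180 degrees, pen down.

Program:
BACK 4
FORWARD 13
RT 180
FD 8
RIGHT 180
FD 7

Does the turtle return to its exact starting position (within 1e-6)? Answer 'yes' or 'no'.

Answer: no

Derivation:
Executing turtle program step by step:
Start: pos=(-10,7), heading=180, pen down
BK 4: (-10,7) -> (-6,7) [heading=180, draw]
FD 13: (-6,7) -> (-19,7) [heading=180, draw]
RT 180: heading 180 -> 0
FD 8: (-19,7) -> (-11,7) [heading=0, draw]
RT 180: heading 0 -> 180
FD 7: (-11,7) -> (-18,7) [heading=180, draw]
Final: pos=(-18,7), heading=180, 4 segment(s) drawn

Start position: (-10, 7)
Final position: (-18, 7)
Distance = 8; >= 1e-6 -> NOT closed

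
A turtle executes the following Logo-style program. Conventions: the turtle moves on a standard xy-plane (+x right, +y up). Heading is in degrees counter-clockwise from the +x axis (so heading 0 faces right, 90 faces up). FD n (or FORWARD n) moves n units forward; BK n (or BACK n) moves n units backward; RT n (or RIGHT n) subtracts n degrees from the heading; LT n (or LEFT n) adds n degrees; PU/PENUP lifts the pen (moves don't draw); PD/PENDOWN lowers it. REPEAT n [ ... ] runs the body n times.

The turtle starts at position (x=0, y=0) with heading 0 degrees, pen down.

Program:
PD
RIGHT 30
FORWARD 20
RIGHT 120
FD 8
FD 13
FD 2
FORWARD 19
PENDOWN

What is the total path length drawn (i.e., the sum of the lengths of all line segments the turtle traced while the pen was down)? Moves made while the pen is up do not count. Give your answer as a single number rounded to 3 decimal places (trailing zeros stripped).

Executing turtle program step by step:
Start: pos=(0,0), heading=0, pen down
PD: pen down
RT 30: heading 0 -> 330
FD 20: (0,0) -> (17.321,-10) [heading=330, draw]
RT 120: heading 330 -> 210
FD 8: (17.321,-10) -> (10.392,-14) [heading=210, draw]
FD 13: (10.392,-14) -> (-0.866,-20.5) [heading=210, draw]
FD 2: (-0.866,-20.5) -> (-2.598,-21.5) [heading=210, draw]
FD 19: (-2.598,-21.5) -> (-19.053,-31) [heading=210, draw]
PD: pen down
Final: pos=(-19.053,-31), heading=210, 5 segment(s) drawn

Segment lengths:
  seg 1: (0,0) -> (17.321,-10), length = 20
  seg 2: (17.321,-10) -> (10.392,-14), length = 8
  seg 3: (10.392,-14) -> (-0.866,-20.5), length = 13
  seg 4: (-0.866,-20.5) -> (-2.598,-21.5), length = 2
  seg 5: (-2.598,-21.5) -> (-19.053,-31), length = 19
Total = 62

Answer: 62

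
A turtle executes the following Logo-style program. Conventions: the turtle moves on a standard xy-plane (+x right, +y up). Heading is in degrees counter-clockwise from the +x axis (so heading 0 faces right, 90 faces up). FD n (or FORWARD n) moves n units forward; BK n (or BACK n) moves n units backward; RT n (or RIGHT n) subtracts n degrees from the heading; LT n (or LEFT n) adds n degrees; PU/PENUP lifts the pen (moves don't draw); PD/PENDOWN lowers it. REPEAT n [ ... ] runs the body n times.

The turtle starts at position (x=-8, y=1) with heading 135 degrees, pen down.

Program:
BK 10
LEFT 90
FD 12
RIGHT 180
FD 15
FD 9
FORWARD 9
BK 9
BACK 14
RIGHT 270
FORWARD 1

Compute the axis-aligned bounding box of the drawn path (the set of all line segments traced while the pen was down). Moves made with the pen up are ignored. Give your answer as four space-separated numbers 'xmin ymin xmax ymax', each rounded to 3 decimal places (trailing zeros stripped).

Answer: -9.414 -14.556 13.92 8.778

Derivation:
Executing turtle program step by step:
Start: pos=(-8,1), heading=135, pen down
BK 10: (-8,1) -> (-0.929,-6.071) [heading=135, draw]
LT 90: heading 135 -> 225
FD 12: (-0.929,-6.071) -> (-9.414,-14.556) [heading=225, draw]
RT 180: heading 225 -> 45
FD 15: (-9.414,-14.556) -> (1.192,-3.95) [heading=45, draw]
FD 9: (1.192,-3.95) -> (7.556,2.414) [heading=45, draw]
FD 9: (7.556,2.414) -> (13.92,8.778) [heading=45, draw]
BK 9: (13.92,8.778) -> (7.556,2.414) [heading=45, draw]
BK 14: (7.556,2.414) -> (-2.343,-7.485) [heading=45, draw]
RT 270: heading 45 -> 135
FD 1: (-2.343,-7.485) -> (-3.05,-6.778) [heading=135, draw]
Final: pos=(-3.05,-6.778), heading=135, 8 segment(s) drawn

Segment endpoints: x in {-9.414, -8, -3.05, -2.343, -0.929, 1.192, 7.556, 13.92}, y in {-14.556, -7.485, -6.778, -6.071, -3.95, 1, 2.414, 8.778}
xmin=-9.414, ymin=-14.556, xmax=13.92, ymax=8.778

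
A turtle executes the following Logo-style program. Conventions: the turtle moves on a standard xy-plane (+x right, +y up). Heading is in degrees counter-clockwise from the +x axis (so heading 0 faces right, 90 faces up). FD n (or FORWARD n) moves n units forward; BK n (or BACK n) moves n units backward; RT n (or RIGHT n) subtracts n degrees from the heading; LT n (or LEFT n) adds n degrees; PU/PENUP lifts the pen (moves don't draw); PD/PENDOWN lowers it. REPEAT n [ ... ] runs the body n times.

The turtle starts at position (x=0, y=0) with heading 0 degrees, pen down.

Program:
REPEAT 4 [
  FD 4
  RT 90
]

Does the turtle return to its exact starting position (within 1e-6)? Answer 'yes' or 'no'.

Executing turtle program step by step:
Start: pos=(0,0), heading=0, pen down
REPEAT 4 [
  -- iteration 1/4 --
  FD 4: (0,0) -> (4,0) [heading=0, draw]
  RT 90: heading 0 -> 270
  -- iteration 2/4 --
  FD 4: (4,0) -> (4,-4) [heading=270, draw]
  RT 90: heading 270 -> 180
  -- iteration 3/4 --
  FD 4: (4,-4) -> (0,-4) [heading=180, draw]
  RT 90: heading 180 -> 90
  -- iteration 4/4 --
  FD 4: (0,-4) -> (0,0) [heading=90, draw]
  RT 90: heading 90 -> 0
]
Final: pos=(0,0), heading=0, 4 segment(s) drawn

Start position: (0, 0)
Final position: (0, 0)
Distance = 0; < 1e-6 -> CLOSED

Answer: yes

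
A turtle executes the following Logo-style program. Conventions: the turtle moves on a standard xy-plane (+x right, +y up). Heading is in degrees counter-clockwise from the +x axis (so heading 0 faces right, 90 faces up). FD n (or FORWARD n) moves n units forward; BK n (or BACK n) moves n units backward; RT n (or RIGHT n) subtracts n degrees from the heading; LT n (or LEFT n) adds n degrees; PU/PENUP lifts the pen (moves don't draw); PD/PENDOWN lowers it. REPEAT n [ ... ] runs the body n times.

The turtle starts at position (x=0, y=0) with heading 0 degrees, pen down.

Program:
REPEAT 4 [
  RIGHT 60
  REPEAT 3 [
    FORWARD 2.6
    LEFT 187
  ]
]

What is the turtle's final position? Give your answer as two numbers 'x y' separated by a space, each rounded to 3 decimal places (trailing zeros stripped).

Answer: 2.473 -0.974

Derivation:
Executing turtle program step by step:
Start: pos=(0,0), heading=0, pen down
REPEAT 4 [
  -- iteration 1/4 --
  RT 60: heading 0 -> 300
  REPEAT 3 [
    -- iteration 1/3 --
    FD 2.6: (0,0) -> (1.3,-2.252) [heading=300, draw]
    LT 187: heading 300 -> 127
    -- iteration 2/3 --
    FD 2.6: (1.3,-2.252) -> (-0.265,-0.175) [heading=127, draw]
    LT 187: heading 127 -> 314
    -- iteration 3/3 --
    FD 2.6: (-0.265,-0.175) -> (1.541,-2.045) [heading=314, draw]
    LT 187: heading 314 -> 141
  ]
  -- iteration 2/4 --
  RT 60: heading 141 -> 81
  REPEAT 3 [
    -- iteration 1/3 --
    FD 2.6: (1.541,-2.045) -> (1.948,0.522) [heading=81, draw]
    LT 187: heading 81 -> 268
    -- iteration 2/3 --
    FD 2.6: (1.948,0.522) -> (1.857,-2.076) [heading=268, draw]
    LT 187: heading 268 -> 95
    -- iteration 3/3 --
    FD 2.6: (1.857,-2.076) -> (1.631,0.514) [heading=95, draw]
    LT 187: heading 95 -> 282
  ]
  -- iteration 3/4 --
  RT 60: heading 282 -> 222
  REPEAT 3 [
    -- iteration 1/3 --
    FD 2.6: (1.631,0.514) -> (-0.301,-1.226) [heading=222, draw]
    LT 187: heading 222 -> 49
    -- iteration 2/3 --
    FD 2.6: (-0.301,-1.226) -> (1.404,0.737) [heading=49, draw]
    LT 187: heading 49 -> 236
    -- iteration 3/3 --
    FD 2.6: (1.404,0.737) -> (-0.05,-1.419) [heading=236, draw]
    LT 187: heading 236 -> 63
  ]
  -- iteration 4/4 --
  RT 60: heading 63 -> 3
  REPEAT 3 [
    -- iteration 1/3 --
    FD 2.6: (-0.05,-1.419) -> (2.547,-1.283) [heading=3, draw]
    LT 187: heading 3 -> 190
    -- iteration 2/3 --
    FD 2.6: (2.547,-1.283) -> (-0.014,-1.734) [heading=190, draw]
    LT 187: heading 190 -> 17
    -- iteration 3/3 --
    FD 2.6: (-0.014,-1.734) -> (2.473,-0.974) [heading=17, draw]
    LT 187: heading 17 -> 204
  ]
]
Final: pos=(2.473,-0.974), heading=204, 12 segment(s) drawn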